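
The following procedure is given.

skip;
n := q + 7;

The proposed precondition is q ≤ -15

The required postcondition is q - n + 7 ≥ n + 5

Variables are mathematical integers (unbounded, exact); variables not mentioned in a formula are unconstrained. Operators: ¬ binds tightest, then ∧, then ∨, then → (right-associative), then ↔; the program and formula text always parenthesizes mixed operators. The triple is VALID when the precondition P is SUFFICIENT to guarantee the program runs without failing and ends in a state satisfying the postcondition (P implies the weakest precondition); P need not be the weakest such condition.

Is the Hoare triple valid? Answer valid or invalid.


Working backward. After the program, the postcondition q - n + 7 ≥ n + 5 must hold; in canonical form it is q ≥ 2*n - 2.
Before n := q + 7: q ≤ -12
Before skip: q ≤ -12
The weakest precondition is q ≤ -12.
Check whether q ≤ -15 implies it.
Every state satisfying the precondition satisfies the weakest precondition: the implication holds.
Answer: valid


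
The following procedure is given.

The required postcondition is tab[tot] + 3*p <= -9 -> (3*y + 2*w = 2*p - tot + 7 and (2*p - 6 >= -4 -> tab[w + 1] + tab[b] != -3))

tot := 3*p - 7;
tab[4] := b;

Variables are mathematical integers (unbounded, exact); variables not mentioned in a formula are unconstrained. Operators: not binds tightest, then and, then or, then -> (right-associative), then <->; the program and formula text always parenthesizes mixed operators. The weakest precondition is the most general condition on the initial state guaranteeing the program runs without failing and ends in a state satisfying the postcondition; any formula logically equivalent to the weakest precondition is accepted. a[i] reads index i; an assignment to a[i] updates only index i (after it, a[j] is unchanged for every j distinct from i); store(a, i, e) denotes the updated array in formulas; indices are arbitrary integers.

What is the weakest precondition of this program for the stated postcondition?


Working backward. After the program, the postcondition tab[tot] + 3*p <= -9 -> (3*y + 2*w = 2*p - tot + 7 and (2*p - 6 >= -4 -> tab[w + 1] + tab[b] != -3)) must hold; in canonical form it is tab[tot] + 3*p <= -9 -> (tot + 2*w + 3*y = 2*p + 7 and (2*p >= 2 -> tab[w + 1] + tab[b] != -3)).
Before tab[4] := b: store(tab, 4, b)[tot] + 3*p <= -9 -> (tot + 2*w + 3*y = 2*p + 7 and (2*p >= 2 -> store(tab, 4, b)[w + 1] + store(tab, 4, b)[b] != -3))
Before tot := 3*p - 7: store(tab, 4, b)[3*p - 7] + 3*p <= -9 -> (p + 2*w + 3*y = 14 and (2*p >= 2 -> store(tab, 4, b)[w + 1] + store(tab, 4, b)[b] != -3))
Answer: WP = store(tab, 4, b)[3*p - 7] + 3*p <= -9 -> (p + 2*w + 3*y = 14 and (2*p >= 2 -> store(tab, 4, b)[w + 1] + store(tab, 4, b)[b] != -3))


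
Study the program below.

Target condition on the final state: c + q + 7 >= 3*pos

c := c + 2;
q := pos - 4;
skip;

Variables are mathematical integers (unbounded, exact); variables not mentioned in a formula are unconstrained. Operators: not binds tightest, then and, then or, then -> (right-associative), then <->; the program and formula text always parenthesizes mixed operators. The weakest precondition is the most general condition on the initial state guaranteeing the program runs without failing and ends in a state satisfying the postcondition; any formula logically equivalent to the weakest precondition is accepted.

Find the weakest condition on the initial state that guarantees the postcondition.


Working backward. After the program, the postcondition c + q + 7 >= 3*pos must hold; in canonical form it is c + q >= 3*pos - 7.
Before skip: c + q >= 3*pos - 7
Before q := pos - 4: c >= 2*pos - 3
Before c := c + 2: c >= 2*pos - 5
Answer: WP = c >= 2*pos - 5


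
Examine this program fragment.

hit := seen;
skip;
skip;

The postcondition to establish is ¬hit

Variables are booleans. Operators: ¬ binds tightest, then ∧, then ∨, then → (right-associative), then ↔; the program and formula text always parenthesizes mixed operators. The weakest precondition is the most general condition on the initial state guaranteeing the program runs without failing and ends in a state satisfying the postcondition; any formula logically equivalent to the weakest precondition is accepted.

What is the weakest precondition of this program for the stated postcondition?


Working backward. After the program, ¬hit must hold.
Before skip: ¬hit
Before skip: ¬hit
Before hit := seen: ¬seen
Answer: WP = ¬seen


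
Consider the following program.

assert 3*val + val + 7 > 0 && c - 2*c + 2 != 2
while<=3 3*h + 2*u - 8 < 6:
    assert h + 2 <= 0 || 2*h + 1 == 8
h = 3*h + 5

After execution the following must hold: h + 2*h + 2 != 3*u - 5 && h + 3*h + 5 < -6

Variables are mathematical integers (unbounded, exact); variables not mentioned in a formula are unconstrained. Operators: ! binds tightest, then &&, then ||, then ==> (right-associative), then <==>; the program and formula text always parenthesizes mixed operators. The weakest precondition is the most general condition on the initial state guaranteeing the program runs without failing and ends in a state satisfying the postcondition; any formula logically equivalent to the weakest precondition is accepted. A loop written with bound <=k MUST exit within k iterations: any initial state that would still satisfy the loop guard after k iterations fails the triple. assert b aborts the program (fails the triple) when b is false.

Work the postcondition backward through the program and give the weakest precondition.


Working backward. After the program, the postcondition h + 2*h + 2 != 3*u - 5 && h + 3*h + 5 < -6 must hold; in canonical form it is 3*h != 3*u - 7 && 4*h < -11.
Before h := 3*h + 5: 9*h != 3*u - 22 && 12*h < -31
Before the loop (bound <=3), unroll the exhaustion recursion (WP_0 = exit-now case; WP_j = one more guarded iteration, up to j = 3):
  WP_0: (!(3*h + 2*u < 14)) && 9*h != 3*u - 22 && 12*h < -31
  WP_1: (3*h + 2*u < 14 ==> ((h <= -2 || 2*h == 7) && (!(3*h + 2*u < 14)) && 9*h != 3*u - 22 && 12*h < -31)) && ((!(3*h + 2*u < 14)) ==> (9*h != 3*u - 22 && 12*h < -31))
  WP_2: (3*h + 2*u < 14 ==> ((h <= -2 || 2*h == 7) && (3*h + 2*u < 14 ==> ((h <= -2 || 2*h == 7) && (!(3*h + 2*u < 14)) && 9*h != 3*u - 22 && 12*h < -31)) && ((!(3*h + 2*u < 14)) ==> (9*h != 3*u - 22 && 12*h < -31)))) && ((!(3*h + 2*u < 14)) ==> (9*h != 3*u - 22 && 12*h < -31))
  WP_3: (3*h + 2*u < 14 ==> ((h <= -2 || 2*h == 7) && (3*h + 2*u < 14 ==> ((h <= -2 || 2*h == 7) && (3*h + 2*u < 14 ==> ((h <= -2 || 2*h == 7) && (!(3*h + 2*u < 14)) && 9*h != 3*u - 22 && 12*h < -31)) && ((!(3*h + 2*u < 14)) ==> (9*h != 3*u - 22 && 12*h < -31)))) && ((!(3*h + 2*u < 14)) ==> (9*h != 3*u - 22 && 12*h < -31)))) && ((!(3*h + 2*u < 14)) ==> (9*h != 3*u - 22 && 12*h < -31))
So before the loop: (3*h + 2*u < 14 ==> ((h <= -2 || 2*h == 7) && (3*h + 2*u < 14 ==> ((h <= -2 || 2*h == 7) && (3*h + 2*u < 14 ==> ((h <= -2 || 2*h == 7) && (!(3*h + 2*u < 14)) && 9*h != 3*u - 22 && 12*h < -31)) && ((!(3*h + 2*u < 14)) ==> (9*h != 3*u - 22 && 12*h < -31)))) && ((!(3*h + 2*u < 14)) ==> (9*h != 3*u - 22 && 12*h < -31)))) && ((!(3*h + 2*u < 14)) ==> (9*h != 3*u - 22 && 12*h < -31))
Before assert 3*val + val + 7 > 0 && c - 2*c + 2 != 2: 4*val > -7 && c != 0 && (3*h + 2*u < 14 ==> ((h <= -2 || 2*h == 7) && (3*h + 2*u < 14 ==> ((h <= -2 || 2*h == 7) && (3*h + 2*u < 14 ==> ((h <= -2 || 2*h == 7) && (!(3*h + 2*u < 14)) && 9*h != 3*u - 22 && 12*h < -31)) && ((!(3*h + 2*u < 14)) ==> (9*h != 3*u - 22 && 12*h < -31)))) && ((!(3*h + 2*u < 14)) ==> (9*h != 3*u - 22 && 12*h < -31)))) && ((!(3*h + 2*u < 14)) ==> (9*h != 3*u - 22 && 12*h < -31))
Answer: WP = 4*val > -7 && c != 0 && (3*h + 2*u < 14 ==> ((h <= -2 || 2*h == 7) && (3*h + 2*u < 14 ==> ((h <= -2 || 2*h == 7) && (3*h + 2*u < 14 ==> ((h <= -2 || 2*h == 7) && (!(3*h + 2*u < 14)) && 9*h != 3*u - 22 && 12*h < -31)) && ((!(3*h + 2*u < 14)) ==> (9*h != 3*u - 22 && 12*h < -31)))) && ((!(3*h + 2*u < 14)) ==> (9*h != 3*u - 22 && 12*h < -31)))) && ((!(3*h + 2*u < 14)) ==> (9*h != 3*u - 22 && 12*h < -31))


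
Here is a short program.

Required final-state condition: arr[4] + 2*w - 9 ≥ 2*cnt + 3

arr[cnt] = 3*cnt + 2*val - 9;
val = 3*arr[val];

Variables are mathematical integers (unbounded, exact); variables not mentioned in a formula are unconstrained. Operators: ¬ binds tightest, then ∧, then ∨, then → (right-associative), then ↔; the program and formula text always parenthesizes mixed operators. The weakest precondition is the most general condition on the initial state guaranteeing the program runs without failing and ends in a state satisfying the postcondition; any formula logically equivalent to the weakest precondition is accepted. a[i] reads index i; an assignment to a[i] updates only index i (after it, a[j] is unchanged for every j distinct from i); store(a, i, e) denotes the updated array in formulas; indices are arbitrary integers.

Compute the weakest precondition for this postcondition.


Working backward. After the program, the postcondition arr[4] + 2*w - 9 ≥ 2*cnt + 3 must hold; in canonical form it is arr[4] + 2*w ≥ 2*cnt + 12.
Before val := 3*arr[val]: arr[4] + 2*w ≥ 2*cnt + 12
Before arr[cnt] := 3*cnt + 2*val - 9: store(arr, cnt, 3*cnt + 2*val - 9)[4] + 2*w ≥ 2*cnt + 12
Answer: WP = store(arr, cnt, 3*cnt + 2*val - 9)[4] + 2*w ≥ 2*cnt + 12


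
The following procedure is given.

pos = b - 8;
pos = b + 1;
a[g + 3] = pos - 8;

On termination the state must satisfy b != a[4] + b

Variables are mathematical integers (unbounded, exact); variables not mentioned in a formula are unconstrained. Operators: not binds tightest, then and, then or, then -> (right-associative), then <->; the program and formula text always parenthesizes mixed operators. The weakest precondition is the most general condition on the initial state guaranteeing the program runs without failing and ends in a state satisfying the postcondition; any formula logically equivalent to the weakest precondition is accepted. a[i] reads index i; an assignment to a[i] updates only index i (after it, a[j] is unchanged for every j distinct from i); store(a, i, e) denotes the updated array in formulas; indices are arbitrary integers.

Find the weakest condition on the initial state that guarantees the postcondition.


Working backward. After the program, the postcondition b != a[4] + b must hold; in canonical form it is a[4] != 0.
Before a[g + 3] := pos - 8: store(a, g + 3, pos - 8)[4] != 0
Before pos := b + 1: store(a, g + 3, b - 7)[4] != 0
Before pos := b - 8: store(a, g + 3, b - 7)[4] != 0
Answer: WP = store(a, g + 3, b - 7)[4] != 0


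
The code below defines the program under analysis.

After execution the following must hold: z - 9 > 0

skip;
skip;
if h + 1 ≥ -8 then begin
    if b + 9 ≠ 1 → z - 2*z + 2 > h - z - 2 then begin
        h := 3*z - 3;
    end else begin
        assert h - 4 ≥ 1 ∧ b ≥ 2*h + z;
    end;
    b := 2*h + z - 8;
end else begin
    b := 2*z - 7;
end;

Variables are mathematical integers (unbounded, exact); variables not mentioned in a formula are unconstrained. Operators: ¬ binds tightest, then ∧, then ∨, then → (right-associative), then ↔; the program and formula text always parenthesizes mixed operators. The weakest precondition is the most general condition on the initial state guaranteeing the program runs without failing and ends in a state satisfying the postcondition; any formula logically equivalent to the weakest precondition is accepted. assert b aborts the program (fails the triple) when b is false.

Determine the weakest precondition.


Working backward. After the program, the postcondition z - 9 > 0 must hold; in canonical form it is z > 9.
Then branch requires ((b ≠ -8 → h < 4) → z > 9) ∧ ((¬(b ≠ -8 → h < 4)) → (h ≥ 5 ∧ b ≥ 2*h + z ∧ z > 9)); else branch requires z > 9.
Before the if: (h ≥ -9 → (((b ≠ -8 → h < 4) → z > 9) ∧ ((¬(b ≠ -8 → h < 4)) → (h ≥ 5 ∧ b ≥ 2*h + z ∧ z > 9)))) ∧ ((¬(h ≥ -9)) → z > 9)
Before skip: (h ≥ -9 → (((b ≠ -8 → h < 4) → z > 9) ∧ ((¬(b ≠ -8 → h < 4)) → (h ≥ 5 ∧ b ≥ 2*h + z ∧ z > 9)))) ∧ ((¬(h ≥ -9)) → z > 9)
Before skip: (h ≥ -9 → (((b ≠ -8 → h < 4) → z > 9) ∧ ((¬(b ≠ -8 → h < 4)) → (h ≥ 5 ∧ b ≥ 2*h + z ∧ z > 9)))) ∧ ((¬(h ≥ -9)) → z > 9)
Answer: WP = (h ≥ -9 → (((b ≠ -8 → h < 4) → z > 9) ∧ ((¬(b ≠ -8 → h < 4)) → (h ≥ 5 ∧ b ≥ 2*h + z ∧ z > 9)))) ∧ ((¬(h ≥ -9)) → z > 9)


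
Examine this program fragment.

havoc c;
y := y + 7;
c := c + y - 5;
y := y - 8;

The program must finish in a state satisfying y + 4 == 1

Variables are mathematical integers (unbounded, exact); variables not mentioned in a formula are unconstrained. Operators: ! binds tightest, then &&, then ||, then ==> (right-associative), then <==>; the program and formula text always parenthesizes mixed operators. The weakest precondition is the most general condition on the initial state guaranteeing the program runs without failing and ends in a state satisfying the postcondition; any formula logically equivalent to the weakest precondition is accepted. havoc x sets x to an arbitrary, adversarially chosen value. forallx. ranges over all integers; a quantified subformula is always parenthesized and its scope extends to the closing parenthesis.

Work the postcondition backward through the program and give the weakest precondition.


Working backward. After the program, the postcondition y + 4 == 1 must hold; in canonical form it is y == -3.
Before y := y - 8: y == 5
Before c := c + y - 5: y == 5
Before y := y + 7: y == -2
Before havoc c: y == -2
Answer: WP = y == -2


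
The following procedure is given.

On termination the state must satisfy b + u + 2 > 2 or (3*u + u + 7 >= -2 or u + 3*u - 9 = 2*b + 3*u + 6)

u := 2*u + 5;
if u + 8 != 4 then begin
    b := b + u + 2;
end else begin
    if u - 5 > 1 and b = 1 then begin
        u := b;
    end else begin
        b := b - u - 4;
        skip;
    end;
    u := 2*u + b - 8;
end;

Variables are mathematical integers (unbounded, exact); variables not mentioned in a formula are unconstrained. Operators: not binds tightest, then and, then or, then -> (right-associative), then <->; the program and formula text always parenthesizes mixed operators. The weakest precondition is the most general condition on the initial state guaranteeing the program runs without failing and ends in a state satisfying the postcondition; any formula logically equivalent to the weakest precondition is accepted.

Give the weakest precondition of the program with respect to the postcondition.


Working backward. After the program, the postcondition b + u + 2 > 2 or (3*u + u + 7 >= -2 or u + 3*u - 9 = 2*b + 3*u + 6) must hold; in canonical form it is b + u > 0 or 4*u >= -9 or u = 2*b + 15.
Then branch requires b + 2*u > -2 or 4*u >= -9 or 2*b + u = -19; else branch requires ((u > 6 and b = 1) -> (4*b > 8 or 12*b >= 23 or b = 23)) and ((not (u > 6 and b = 1)) -> (2*b > 16 or 4*b + 4*u >= 39 or 3*u = b + 19)).
Before the if: (u != -4 -> (b + 2*u > -2 or 4*u >= -9 or 2*b + u = -19)) and ((not (u != -4)) -> (((u > 6 and b = 1) -> (4*b > 8 or 12*b >= 23 or b = 23)) and ((not (u > 6 and b = 1)) -> (2*b > 16 or 4*b + 4*u >= 39 or 3*u = b + 19))))
Before u := 2*u + 5: (2*u != -9 -> (b + 4*u > -12 or 8*u >= -29 or 2*b + 2*u = -24)) and ((not (2*u != -9)) -> (((2*u > 1 and b = 1) -> (4*b > 8 or 12*b >= 23 or b = 23)) and ((not (2*u > 1 and b = 1)) -> (2*b > 16 or 4*b + 8*u >= 19 or 6*u = b + 4))))
Answer: WP = (2*u != -9 -> (b + 4*u > -12 or 8*u >= -29 or 2*b + 2*u = -24)) and ((not (2*u != -9)) -> (((2*u > 1 and b = 1) -> (4*b > 8 or 12*b >= 23 or b = 23)) and ((not (2*u > 1 and b = 1)) -> (2*b > 16 or 4*b + 8*u >= 19 or 6*u = b + 4))))


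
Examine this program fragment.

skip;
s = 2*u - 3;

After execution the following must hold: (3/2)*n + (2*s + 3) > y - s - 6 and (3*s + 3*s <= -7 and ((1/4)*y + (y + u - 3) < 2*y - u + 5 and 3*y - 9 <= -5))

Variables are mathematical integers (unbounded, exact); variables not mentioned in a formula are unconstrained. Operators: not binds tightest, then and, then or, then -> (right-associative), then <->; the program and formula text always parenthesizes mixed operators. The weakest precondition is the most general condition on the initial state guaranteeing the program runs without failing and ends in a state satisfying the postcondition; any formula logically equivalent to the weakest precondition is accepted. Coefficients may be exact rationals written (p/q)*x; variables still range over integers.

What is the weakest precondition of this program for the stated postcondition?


Working backward. After the program, the postcondition (3/2)*n + (2*s + 3) > y - s - 6 and (3*s + 3*s <= -7 and ((1/4)*y + (y + u - 3) < 2*y - u + 5 and 3*y - 9 <= -5)) must hold; in canonical form it is (3/2)*n + 3*s > y - 9 and 6*s <= -7 and 2*u < (3/4)*y + 8 and 3*y <= 4.
Before s := 2*u - 3: (3/2)*n + 6*u > y and 12*u <= 11 and 2*u < (3/4)*y + 8 and 3*y <= 4
Before skip: (3/2)*n + 6*u > y and 12*u <= 11 and 2*u < (3/4)*y + 8 and 3*y <= 4
Answer: WP = (3/2)*n + 6*u > y and 12*u <= 11 and 2*u < (3/4)*y + 8 and 3*y <= 4


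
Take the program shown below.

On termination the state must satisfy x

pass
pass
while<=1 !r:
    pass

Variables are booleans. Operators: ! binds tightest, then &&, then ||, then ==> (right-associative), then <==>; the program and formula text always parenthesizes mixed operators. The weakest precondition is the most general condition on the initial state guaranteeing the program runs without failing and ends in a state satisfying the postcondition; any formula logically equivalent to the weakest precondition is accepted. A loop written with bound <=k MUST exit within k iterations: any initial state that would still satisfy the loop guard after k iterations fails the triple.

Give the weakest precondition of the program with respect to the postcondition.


Working backward. After the program, x must hold.
Before the loop (bound <=1), unroll the exhaustion recursion (WP_0 = exit-now case; WP_j = one more guarded iteration, up to j = 1):
  WP_0: r && x
  WP_1: ((!r) ==> (r && x)) && (r ==> x)
So before the loop: ((!r) ==> (r && x)) && (r ==> x)
Before skip: ((!r) ==> (r && x)) && (r ==> x)
Before skip: ((!r) ==> (r && x)) && (r ==> x)
Answer: WP = ((!r) ==> (r && x)) && (r ==> x)


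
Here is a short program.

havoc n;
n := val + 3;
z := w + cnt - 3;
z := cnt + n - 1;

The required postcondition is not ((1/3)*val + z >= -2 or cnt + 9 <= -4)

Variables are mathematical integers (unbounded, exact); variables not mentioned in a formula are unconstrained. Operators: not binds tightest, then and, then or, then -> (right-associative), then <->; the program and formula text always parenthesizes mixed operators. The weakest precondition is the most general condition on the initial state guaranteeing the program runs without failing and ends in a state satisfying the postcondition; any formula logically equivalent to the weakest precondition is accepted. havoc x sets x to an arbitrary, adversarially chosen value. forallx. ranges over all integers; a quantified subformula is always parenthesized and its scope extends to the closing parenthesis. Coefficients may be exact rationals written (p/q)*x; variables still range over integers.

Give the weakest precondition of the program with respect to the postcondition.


Working backward. After the program, the postcondition not ((1/3)*val + z >= -2 or cnt + 9 <= -4) must hold; in canonical form it is not ((1/3)*val + z >= -2 or cnt <= -13).
Before z := cnt + n - 1: not (cnt + n + (1/3)*val >= -1 or cnt <= -13)
Before z := w + cnt - 3: not (cnt + n + (1/3)*val >= -1 or cnt <= -13)
Before n := val + 3: not (cnt + (4/3)*val >= -4 or cnt <= -13)
Before havoc n: not (cnt + (4/3)*val >= -4 or cnt <= -13)
Answer: WP = not (cnt + (4/3)*val >= -4 or cnt <= -13)


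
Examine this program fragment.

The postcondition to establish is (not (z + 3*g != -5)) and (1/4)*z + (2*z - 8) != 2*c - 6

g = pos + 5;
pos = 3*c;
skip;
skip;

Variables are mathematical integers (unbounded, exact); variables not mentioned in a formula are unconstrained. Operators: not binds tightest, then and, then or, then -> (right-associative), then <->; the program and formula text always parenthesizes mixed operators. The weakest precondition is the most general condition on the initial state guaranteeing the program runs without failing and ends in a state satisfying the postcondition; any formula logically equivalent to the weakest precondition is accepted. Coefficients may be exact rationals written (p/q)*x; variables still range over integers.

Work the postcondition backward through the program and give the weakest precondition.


Working backward. After the program, the postcondition (not (z + 3*g != -5)) and (1/4)*z + (2*z - 8) != 2*c - 6 must hold; in canonical form it is (not (3*g + z != -5)) and (9/4)*z != 2*c + 2.
Before skip: (not (3*g + z != -5)) and (9/4)*z != 2*c + 2
Before skip: (not (3*g + z != -5)) and (9/4)*z != 2*c + 2
Before pos := 3*c: (not (3*g + z != -5)) and (9/4)*z != 2*c + 2
Before g := pos + 5: (not (3*pos + z != -20)) and (9/4)*z != 2*c + 2
Answer: WP = (not (3*pos + z != -20)) and (9/4)*z != 2*c + 2


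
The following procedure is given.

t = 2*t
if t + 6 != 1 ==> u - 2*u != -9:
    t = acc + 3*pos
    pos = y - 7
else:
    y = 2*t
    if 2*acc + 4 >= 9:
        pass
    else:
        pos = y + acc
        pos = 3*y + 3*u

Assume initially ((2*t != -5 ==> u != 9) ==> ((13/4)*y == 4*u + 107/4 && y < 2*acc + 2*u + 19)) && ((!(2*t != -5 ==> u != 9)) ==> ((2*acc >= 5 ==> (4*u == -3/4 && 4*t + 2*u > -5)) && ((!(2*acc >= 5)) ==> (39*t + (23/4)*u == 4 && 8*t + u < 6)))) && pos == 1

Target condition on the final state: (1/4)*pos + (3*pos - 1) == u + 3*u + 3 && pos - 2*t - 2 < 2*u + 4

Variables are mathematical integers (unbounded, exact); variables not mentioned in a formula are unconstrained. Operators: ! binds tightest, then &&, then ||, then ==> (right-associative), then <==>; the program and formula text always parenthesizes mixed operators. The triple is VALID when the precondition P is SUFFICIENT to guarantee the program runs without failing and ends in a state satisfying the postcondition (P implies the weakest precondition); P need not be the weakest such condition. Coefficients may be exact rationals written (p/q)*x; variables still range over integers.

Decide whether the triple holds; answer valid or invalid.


Working backward. After the program, the postcondition (1/4)*pos + (3*pos - 1) == u + 3*u + 3 && pos - 2*t - 2 < 2*u + 4 must hold; in canonical form it is (13/4)*pos == 4*u + 4 && pos < 2*t + 2*u + 6.
Then branch requires (13/4)*y == 4*u + 107/4 && y < 2*acc + 6*pos + 2*u + 13; else branch requires (2*acc >= 5 ==> ((13/4)*pos == 4*u + 4 && pos < 2*t + 2*u + 6)) && ((!(2*acc >= 5)) ==> ((39/2)*t + (23/4)*u == 4 && 4*t + u < 6)).
Before the if: ((t != -5 ==> u != 9) ==> ((13/4)*y == 4*u + 107/4 && y < 2*acc + 6*pos + 2*u + 13)) && ((!(t != -5 ==> u != 9)) ==> ((2*acc >= 5 ==> ((13/4)*pos == 4*u + 4 && pos < 2*t + 2*u + 6)) && ((!(2*acc >= 5)) ==> ((39/2)*t + (23/4)*u == 4 && 4*t + u < 6))))
Before t := 2*t: ((2*t != -5 ==> u != 9) ==> ((13/4)*y == 4*u + 107/4 && y < 2*acc + 6*pos + 2*u + 13)) && ((!(2*t != -5 ==> u != 9)) ==> ((2*acc >= 5 ==> ((13/4)*pos == 4*u + 4 && pos < 4*t + 2*u + 6)) && ((!(2*acc >= 5)) ==> (39*t + (23/4)*u == 4 && 8*t + u < 6))))
The weakest precondition is ((2*t != -5 ==> u != 9) ==> ((13/4)*y == 4*u + 107/4 && y < 2*acc + 6*pos + 2*u + 13)) && ((!(2*t != -5 ==> u != 9)) ==> ((2*acc >= 5 ==> ((13/4)*pos == 4*u + 4 && pos < 4*t + 2*u + 6)) && ((!(2*acc >= 5)) ==> (39*t + (23/4)*u == 4 && 8*t + u < 6)))).
Check whether ((2*t != -5 ==> u != 9) ==> ((13/4)*y == 4*u + 107/4 && y < 2*acc + 2*u + 19)) && ((!(2*t != -5 ==> u != 9)) ==> ((2*acc >= 5 ==> (4*u == -3/4 && 4*t + 2*u > -5)) && ((!(2*acc >= 5)) ==> (39*t + (23/4)*u == 4 && 8*t + u < 6)))) && pos == 1 implies it.
Every state satisfying the precondition satisfies the weakest precondition: the implication holds.
Answer: valid


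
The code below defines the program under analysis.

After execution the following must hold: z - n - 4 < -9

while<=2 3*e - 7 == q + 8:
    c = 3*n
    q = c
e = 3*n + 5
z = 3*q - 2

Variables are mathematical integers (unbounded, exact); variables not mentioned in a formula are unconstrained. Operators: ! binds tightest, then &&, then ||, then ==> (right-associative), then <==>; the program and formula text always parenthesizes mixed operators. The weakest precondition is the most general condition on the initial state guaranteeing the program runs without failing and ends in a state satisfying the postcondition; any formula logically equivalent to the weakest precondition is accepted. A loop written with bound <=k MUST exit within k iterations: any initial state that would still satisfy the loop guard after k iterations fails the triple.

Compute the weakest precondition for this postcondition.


Working backward. After the program, the postcondition z - n - 4 < -9 must hold; in canonical form it is z < n - 5.
Before z := 3*q - 2: 3*q < n - 3
Before e := 3*n + 5: 3*q < n - 3
Before the loop (bound <=2), unroll the exhaustion recursion (WP_0 = exit-now case; WP_j = one more guarded iteration, up to j = 2):
  WP_0: (!(3*e == q + 15)) && 3*q < n - 3
  WP_1: (3*e == q + 15 ==> ((!(3*e == 3*n + 15)) && 8*n < -3)) && ((!(3*e == q + 15)) ==> 3*q < n - 3)
  WP_2: (3*e == q + 15 ==> ((3*e == 3*n + 15 ==> ((!(3*e == 3*n + 15)) && 8*n < -3)) && ((!(3*e == 3*n + 15)) ==> 8*n < -3))) && ((!(3*e == q + 15)) ==> 3*q < n - 3)
So before the loop: (3*e == q + 15 ==> ((3*e == 3*n + 15 ==> ((!(3*e == 3*n + 15)) && 8*n < -3)) && ((!(3*e == 3*n + 15)) ==> 8*n < -3))) && ((!(3*e == q + 15)) ==> 3*q < n - 3)
Answer: WP = (3*e == q + 15 ==> ((3*e == 3*n + 15 ==> ((!(3*e == 3*n + 15)) && 8*n < -3)) && ((!(3*e == 3*n + 15)) ==> 8*n < -3))) && ((!(3*e == q + 15)) ==> 3*q < n - 3)


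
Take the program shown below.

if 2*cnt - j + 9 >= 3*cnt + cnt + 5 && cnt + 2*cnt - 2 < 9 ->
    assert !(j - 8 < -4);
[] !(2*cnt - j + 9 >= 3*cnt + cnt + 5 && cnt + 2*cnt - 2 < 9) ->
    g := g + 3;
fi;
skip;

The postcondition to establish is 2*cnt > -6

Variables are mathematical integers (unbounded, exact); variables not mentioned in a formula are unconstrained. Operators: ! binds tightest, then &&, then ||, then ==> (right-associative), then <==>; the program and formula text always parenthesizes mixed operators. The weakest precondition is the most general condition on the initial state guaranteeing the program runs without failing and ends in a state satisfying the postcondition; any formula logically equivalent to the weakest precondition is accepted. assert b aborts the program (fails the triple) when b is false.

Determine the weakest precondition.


Working backward. After the program, 2*cnt > -6 must hold.
Before skip: 2*cnt > -6
Then branch requires (!(j < 4)) && 2*cnt > -6; else branch requires 2*cnt > -6.
Before the if: ((2*cnt + j <= 4 && 3*cnt < 11) ==> ((!(j < 4)) && 2*cnt > -6)) && ((!(2*cnt + j <= 4 && 3*cnt < 11)) ==> 2*cnt > -6)
Answer: WP = ((2*cnt + j <= 4 && 3*cnt < 11) ==> ((!(j < 4)) && 2*cnt > -6)) && ((!(2*cnt + j <= 4 && 3*cnt < 11)) ==> 2*cnt > -6)


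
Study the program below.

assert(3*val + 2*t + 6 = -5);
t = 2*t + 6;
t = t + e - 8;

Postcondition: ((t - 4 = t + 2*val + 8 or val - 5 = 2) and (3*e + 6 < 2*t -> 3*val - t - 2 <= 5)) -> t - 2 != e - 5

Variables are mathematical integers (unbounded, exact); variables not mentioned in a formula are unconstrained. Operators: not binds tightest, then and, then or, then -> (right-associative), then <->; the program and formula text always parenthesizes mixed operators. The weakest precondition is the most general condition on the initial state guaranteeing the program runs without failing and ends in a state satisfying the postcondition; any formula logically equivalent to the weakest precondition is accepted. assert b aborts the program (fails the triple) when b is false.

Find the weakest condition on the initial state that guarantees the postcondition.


Working backward. After the program, the postcondition ((t - 4 = t + 2*val + 8 or val - 5 = 2) and (3*e + 6 < 2*t -> 3*val - t - 2 <= 5)) -> t - 2 != e - 5 must hold; in canonical form it is ((2*val = -12 or val = 7) and (3*e < 2*t - 6 -> 3*val <= t + 7)) -> t != e - 3.
Before t := t + e - 8: ((2*val = -12 or val = 7) and (e < 2*t - 22 -> 3*val <= e + t - 1)) -> t != 5
Before t := 2*t + 6: ((2*val = -12 or val = 7) and (e < 4*t - 10 -> 3*val <= e + 2*t + 5)) -> 2*t != -1
Before assert 3*val + 2*t + 6 = -5: 2*t + 3*val = -11 and (((2*val = -12 or val = 7) and (e < 4*t - 10 -> 3*val <= e + 2*t + 5)) -> 2*t != -1)
Answer: WP = 2*t + 3*val = -11 and (((2*val = -12 or val = 7) and (e < 4*t - 10 -> 3*val <= e + 2*t + 5)) -> 2*t != -1)


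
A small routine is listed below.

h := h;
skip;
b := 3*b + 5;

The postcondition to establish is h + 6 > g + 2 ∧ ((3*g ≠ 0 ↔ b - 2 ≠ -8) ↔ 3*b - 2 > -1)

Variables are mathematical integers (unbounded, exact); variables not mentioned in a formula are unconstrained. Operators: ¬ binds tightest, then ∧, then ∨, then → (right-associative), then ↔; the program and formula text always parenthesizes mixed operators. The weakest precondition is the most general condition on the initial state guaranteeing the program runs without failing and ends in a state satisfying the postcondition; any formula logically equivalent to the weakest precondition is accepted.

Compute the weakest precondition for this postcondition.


Working backward. After the program, the postcondition h + 6 > g + 2 ∧ ((3*g ≠ 0 ↔ b - 2 ≠ -8) ↔ 3*b - 2 > -1) must hold; in canonical form it is h > g - 4 ∧ ((3*g ≠ 0 ↔ b ≠ -6) ↔ 3*b > 1).
Before b := 3*b + 5: h > g - 4 ∧ ((3*g ≠ 0 ↔ 3*b ≠ -11) ↔ 9*b > -14)
Before skip: h > g - 4 ∧ ((3*g ≠ 0 ↔ 3*b ≠ -11) ↔ 9*b > -14)
Before h := h: h > g - 4 ∧ ((3*g ≠ 0 ↔ 3*b ≠ -11) ↔ 9*b > -14)
Answer: WP = h > g - 4 ∧ ((3*g ≠ 0 ↔ 3*b ≠ -11) ↔ 9*b > -14)


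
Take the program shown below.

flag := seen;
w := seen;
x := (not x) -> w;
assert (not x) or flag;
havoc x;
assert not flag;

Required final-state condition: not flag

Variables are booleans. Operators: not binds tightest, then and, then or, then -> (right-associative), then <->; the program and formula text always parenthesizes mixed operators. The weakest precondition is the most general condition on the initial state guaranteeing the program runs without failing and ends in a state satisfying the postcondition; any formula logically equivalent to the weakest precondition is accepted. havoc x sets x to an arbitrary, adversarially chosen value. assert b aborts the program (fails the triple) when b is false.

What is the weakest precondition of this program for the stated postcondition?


Working backward. After the program, not flag must hold.
Before assert not flag: not flag
Before havoc x: not flag
Before assert (not x) or flag: ((not x) or flag) and (not flag)
Before x := (not x) -> w: ((not ((not x) -> w)) or flag) and (not flag)
Before w := seen: ((not ((not x) -> seen)) or flag) and (not flag)
Before flag := seen: ((not ((not x) -> seen)) or seen) and (not seen)
Answer: WP = ((not ((not x) -> seen)) or seen) and (not seen)


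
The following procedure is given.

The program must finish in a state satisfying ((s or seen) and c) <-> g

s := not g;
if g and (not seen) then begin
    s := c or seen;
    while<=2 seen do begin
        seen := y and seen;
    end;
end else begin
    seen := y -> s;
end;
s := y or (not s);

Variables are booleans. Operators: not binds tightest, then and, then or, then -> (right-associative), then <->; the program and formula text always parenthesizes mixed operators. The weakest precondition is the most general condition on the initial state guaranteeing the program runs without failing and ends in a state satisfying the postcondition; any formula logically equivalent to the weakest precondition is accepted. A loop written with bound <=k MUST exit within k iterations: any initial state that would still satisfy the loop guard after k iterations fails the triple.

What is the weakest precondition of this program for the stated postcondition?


Working backward. After the program, ((s or seen) and c) <-> g must hold.
Before s := y or (not s): ((y or (not s) or seen) and c) <-> g
Then branch requires (seen -> (((y and seen) -> ((not (y and seen)) and (((y or (not (c or seen)) or (y and seen)) and c) <-> g))) and ((not (y and seen)) -> (((y or (not (c or seen)) or (y and seen)) and c) <-> g)))) and ((not seen) -> (((y or (not (c or seen)) or seen) and c) <-> g)); else branch requires ((y or (not s) or (y -> s)) and c) <-> g.
Before the if: ((g and (not seen)) -> ((seen -> (((y and seen) -> ((not (y and seen)) and (((y or (not (c or seen)) or (y and seen)) and c) <-> g))) and ((not (y and seen)) -> (((y or (not (c or seen)) or (y and seen)) and c) <-> g)))) and ((not seen) -> (((y or (not (c or seen)) or seen) and c) <-> g)))) and ((not (g and (not seen))) -> (((y or (not s) or (y -> s)) and c) <-> g))
Before s := not g: ((g and (not seen)) -> ((seen -> (((y and seen) -> ((not (y and seen)) and (((y or (not (c or seen)) or (y and seen)) and c) <-> g))) and ((not (y and seen)) -> (((y or (not (c or seen)) or (y and seen)) and c) <-> g)))) and ((not seen) -> (((y or (not (c or seen)) or seen) and c) <-> g)))) and ((not (g and (not seen))) -> (((y or g or (y -> (not g))) and c) <-> g))
Answer: WP = ((g and (not seen)) -> ((seen -> (((y and seen) -> ((not (y and seen)) and (((y or (not (c or seen)) or (y and seen)) and c) <-> g))) and ((not (y and seen)) -> (((y or (not (c or seen)) or (y and seen)) and c) <-> g)))) and ((not seen) -> (((y or (not (c or seen)) or seen) and c) <-> g)))) and ((not (g and (not seen))) -> (((y or g or (y -> (not g))) and c) <-> g))


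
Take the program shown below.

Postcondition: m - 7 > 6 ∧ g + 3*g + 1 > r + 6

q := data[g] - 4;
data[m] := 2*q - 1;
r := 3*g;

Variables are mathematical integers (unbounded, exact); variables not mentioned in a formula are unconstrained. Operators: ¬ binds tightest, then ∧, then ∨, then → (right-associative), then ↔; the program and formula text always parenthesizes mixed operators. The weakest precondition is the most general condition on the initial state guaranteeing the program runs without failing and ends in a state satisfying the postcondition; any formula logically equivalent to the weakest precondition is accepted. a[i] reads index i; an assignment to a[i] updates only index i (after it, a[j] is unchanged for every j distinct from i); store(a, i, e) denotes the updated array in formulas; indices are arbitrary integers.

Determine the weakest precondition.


Working backward. After the program, the postcondition m - 7 > 6 ∧ g + 3*g + 1 > r + 6 must hold; in canonical form it is m > 13 ∧ 4*g > r + 5.
Before r := 3*g: m > 13 ∧ g > 5
Before data[m] := 2*q - 1: m > 13 ∧ g > 5
Before q := data[g] - 4: m > 13 ∧ g > 5
Answer: WP = m > 13 ∧ g > 5


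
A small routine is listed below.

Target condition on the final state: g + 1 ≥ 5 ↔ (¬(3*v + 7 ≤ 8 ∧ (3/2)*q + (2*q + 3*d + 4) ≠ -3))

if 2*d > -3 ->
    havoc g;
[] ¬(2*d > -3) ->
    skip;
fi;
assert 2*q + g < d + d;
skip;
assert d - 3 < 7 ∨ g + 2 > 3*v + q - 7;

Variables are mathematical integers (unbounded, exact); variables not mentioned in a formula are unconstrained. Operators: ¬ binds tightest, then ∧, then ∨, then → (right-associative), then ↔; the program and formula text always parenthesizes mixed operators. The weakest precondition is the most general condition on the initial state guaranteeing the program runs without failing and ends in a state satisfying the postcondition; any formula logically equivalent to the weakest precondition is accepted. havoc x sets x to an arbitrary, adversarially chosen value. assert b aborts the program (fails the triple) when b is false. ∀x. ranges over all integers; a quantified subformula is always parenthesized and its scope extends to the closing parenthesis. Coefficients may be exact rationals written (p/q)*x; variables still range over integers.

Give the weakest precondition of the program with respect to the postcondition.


Working backward. After the program, the postcondition g + 1 ≥ 5 ↔ (¬(3*v + 7 ≤ 8 ∧ (3/2)*q + (2*q + 3*d + 4) ≠ -3)) must hold; in canonical form it is g ≥ 4 ↔ (¬(3*v ≤ 1 ∧ 3*d + (7/2)*q ≠ -7)).
Before assert d - 3 < 7 ∨ g + 2 > 3*v + q - 7: (d < 10 ∨ g > q + 3*v - 9) ∧ (g ≥ 4 ↔ (¬(3*v ≤ 1 ∧ 3*d + (7/2)*q ≠ -7)))
Before skip: (d < 10 ∨ g > q + 3*v - 9) ∧ (g ≥ 4 ↔ (¬(3*v ≤ 1 ∧ 3*d + (7/2)*q ≠ -7)))
Before assert 2*q + g < d + d: g + 2*q < 2*d ∧ (d < 10 ∨ g > q + 3*v - 9) ∧ (g ≥ 4 ↔ (¬(3*v ≤ 1 ∧ 3*d + (7/2)*q ≠ -7)))
Then branch requires ∀g_1. (g_1 + 2*q < 2*d ∧ (d < 10 ∨ g_1 > q + 3*v - 9) ∧ (g_1 ≥ 4 ↔ (¬(3*v ≤ 1 ∧ 3*d + (7/2)*q ≠ -7)))); else branch requires g + 2*q < 2*d ∧ (d < 10 ∨ g > q + 3*v - 9) ∧ (g ≥ 4 ↔ (¬(3*v ≤ 1 ∧ 3*d + (7/2)*q ≠ -7))).
Before the if: (2*d > -3 → (∀g_1. (g_1 + 2*q < 2*d ∧ (d < 10 ∨ g_1 > q + 3*v - 9) ∧ (g_1 ≥ 4 ↔ (¬(3*v ≤ 1 ∧ 3*d + (7/2)*q ≠ -7)))))) ∧ ((¬(2*d > -3)) → (g + 2*q < 2*d ∧ (d < 10 ∨ g > q + 3*v - 9) ∧ (g ≥ 4 ↔ (¬(3*v ≤ 1 ∧ 3*d + (7/2)*q ≠ -7)))))
Answer: WP = (2*d > -3 → (∀g_1. (g_1 + 2*q < 2*d ∧ (d < 10 ∨ g_1 > q + 3*v - 9) ∧ (g_1 ≥ 4 ↔ (¬(3*v ≤ 1 ∧ 3*d + (7/2)*q ≠ -7)))))) ∧ ((¬(2*d > -3)) → (g + 2*q < 2*d ∧ (d < 10 ∨ g > q + 3*v - 9) ∧ (g ≥ 4 ↔ (¬(3*v ≤ 1 ∧ 3*d + (7/2)*q ≠ -7)))))


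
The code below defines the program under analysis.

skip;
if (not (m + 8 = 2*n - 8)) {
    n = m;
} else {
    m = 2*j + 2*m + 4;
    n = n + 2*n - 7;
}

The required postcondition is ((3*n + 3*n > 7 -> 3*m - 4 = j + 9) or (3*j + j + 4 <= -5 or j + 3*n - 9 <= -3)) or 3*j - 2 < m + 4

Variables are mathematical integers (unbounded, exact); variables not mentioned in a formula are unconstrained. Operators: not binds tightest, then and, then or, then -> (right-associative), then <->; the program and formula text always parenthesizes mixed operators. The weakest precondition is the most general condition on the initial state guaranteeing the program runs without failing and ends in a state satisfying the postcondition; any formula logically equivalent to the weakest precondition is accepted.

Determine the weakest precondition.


Working backward. After the program, the postcondition ((3*n + 3*n > 7 -> 3*m - 4 = j + 9) or (3*j + j + 4 <= -5 or j + 3*n - 9 <= -3)) or 3*j - 2 < m + 4 must hold; in canonical form it is (6*n > 7 -> 3*m = j + 13) or 4*j <= -9 or j + 3*n <= 6 or 3*j < m + 6.
Then branch requires (6*m > 7 -> 3*m = j + 13) or 4*j <= -9 or j + 3*m <= 6 or 3*j < m + 6; else branch requires (18*n > 49 -> 5*j + 6*m = 1) or 4*j <= -9 or j + 9*n <= 27 or j < 2*m + 10.
Before the if: ((not (m = 2*n - 16)) -> ((6*m > 7 -> 3*m = j + 13) or 4*j <= -9 or j + 3*m <= 6 or 3*j < m + 6)) and (m = 2*n - 16 -> ((18*n > 49 -> 5*j + 6*m = 1) or 4*j <= -9 or j + 9*n <= 27 or j < 2*m + 10))
Before skip: ((not (m = 2*n - 16)) -> ((6*m > 7 -> 3*m = j + 13) or 4*j <= -9 or j + 3*m <= 6 or 3*j < m + 6)) and (m = 2*n - 16 -> ((18*n > 49 -> 5*j + 6*m = 1) or 4*j <= -9 or j + 9*n <= 27 or j < 2*m + 10))
Answer: WP = ((not (m = 2*n - 16)) -> ((6*m > 7 -> 3*m = j + 13) or 4*j <= -9 or j + 3*m <= 6 or 3*j < m + 6)) and (m = 2*n - 16 -> ((18*n > 49 -> 5*j + 6*m = 1) or 4*j <= -9 or j + 9*n <= 27 or j < 2*m + 10))


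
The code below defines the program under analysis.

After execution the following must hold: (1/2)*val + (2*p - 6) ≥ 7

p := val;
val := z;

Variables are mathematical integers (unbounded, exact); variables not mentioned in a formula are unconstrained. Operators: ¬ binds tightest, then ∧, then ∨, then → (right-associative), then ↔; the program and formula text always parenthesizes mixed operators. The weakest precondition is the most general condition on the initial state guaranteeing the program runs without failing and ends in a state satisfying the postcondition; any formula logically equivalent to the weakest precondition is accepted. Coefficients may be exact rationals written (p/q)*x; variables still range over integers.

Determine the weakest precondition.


Working backward. After the program, the postcondition (1/2)*val + (2*p - 6) ≥ 7 must hold; in canonical form it is 2*p + (1/2)*val ≥ 13.
Before val := z: 2*p + (1/2)*z ≥ 13
Before p := val: 2*val + (1/2)*z ≥ 13
Answer: WP = 2*val + (1/2)*z ≥ 13
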